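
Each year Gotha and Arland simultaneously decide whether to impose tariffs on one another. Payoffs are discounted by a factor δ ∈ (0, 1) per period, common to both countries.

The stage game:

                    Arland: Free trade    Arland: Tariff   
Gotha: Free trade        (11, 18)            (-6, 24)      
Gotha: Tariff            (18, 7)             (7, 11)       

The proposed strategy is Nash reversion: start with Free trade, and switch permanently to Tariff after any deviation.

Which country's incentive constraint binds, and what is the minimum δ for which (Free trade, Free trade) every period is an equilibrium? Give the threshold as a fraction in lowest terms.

Gotha; δ ≥ 7/11

Gotha's threshold: (18−11)/(18−7) = 7/11.
Arland's threshold: (24−18)/(24−11) = 6/13.
7/11 > 6/13, so Gotha binds and δ* = 7/11.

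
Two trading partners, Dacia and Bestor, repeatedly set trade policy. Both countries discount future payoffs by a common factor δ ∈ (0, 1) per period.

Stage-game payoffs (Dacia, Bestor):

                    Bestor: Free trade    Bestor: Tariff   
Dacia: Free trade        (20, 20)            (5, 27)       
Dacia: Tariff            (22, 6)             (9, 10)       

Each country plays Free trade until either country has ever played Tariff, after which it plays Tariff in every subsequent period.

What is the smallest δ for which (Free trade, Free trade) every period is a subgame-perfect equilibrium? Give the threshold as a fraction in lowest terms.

7/17

Dacia's threshold: (22−20)/(22−9) = 2/13.
Bestor's threshold: (27−20)/(27−10) = 7/17.
2/13 < 7/17, so Bestor binds and δ* = 7/17.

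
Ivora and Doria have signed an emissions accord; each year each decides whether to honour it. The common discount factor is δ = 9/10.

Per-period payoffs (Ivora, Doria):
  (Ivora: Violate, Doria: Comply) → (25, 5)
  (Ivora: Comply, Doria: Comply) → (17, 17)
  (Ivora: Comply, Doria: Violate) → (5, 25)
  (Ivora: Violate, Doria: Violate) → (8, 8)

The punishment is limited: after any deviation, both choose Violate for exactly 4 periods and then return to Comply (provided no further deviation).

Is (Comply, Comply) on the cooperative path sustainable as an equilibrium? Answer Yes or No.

Yes

IC: δ+…+δ^4 ≥ (25−17)/(17−8) = 8/9.
At δ = 9/10: partial sum = 3.0951 ≥ 0.8889. Cooperation sustainable.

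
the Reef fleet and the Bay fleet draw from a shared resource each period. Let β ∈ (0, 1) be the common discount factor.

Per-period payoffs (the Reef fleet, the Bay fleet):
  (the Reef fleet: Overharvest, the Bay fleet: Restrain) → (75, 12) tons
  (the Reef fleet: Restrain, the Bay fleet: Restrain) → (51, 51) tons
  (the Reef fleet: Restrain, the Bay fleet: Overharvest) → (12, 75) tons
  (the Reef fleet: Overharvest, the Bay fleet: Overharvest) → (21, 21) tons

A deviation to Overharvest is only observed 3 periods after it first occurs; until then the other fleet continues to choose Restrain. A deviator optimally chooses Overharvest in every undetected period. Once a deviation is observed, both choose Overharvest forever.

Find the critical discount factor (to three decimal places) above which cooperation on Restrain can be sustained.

A deviator earns 75 for 3 periods, then 21 forever; cooperating earns 51 forever. Multiplying the IC by (1−β):
51 ≥ 75(1−β^3) + 21β^3, so 54·β^3 ≥ 24 and β^3 ≥ 4/9.
β ≥ (4/9)^(1/3) ≈ 0.763.

0.763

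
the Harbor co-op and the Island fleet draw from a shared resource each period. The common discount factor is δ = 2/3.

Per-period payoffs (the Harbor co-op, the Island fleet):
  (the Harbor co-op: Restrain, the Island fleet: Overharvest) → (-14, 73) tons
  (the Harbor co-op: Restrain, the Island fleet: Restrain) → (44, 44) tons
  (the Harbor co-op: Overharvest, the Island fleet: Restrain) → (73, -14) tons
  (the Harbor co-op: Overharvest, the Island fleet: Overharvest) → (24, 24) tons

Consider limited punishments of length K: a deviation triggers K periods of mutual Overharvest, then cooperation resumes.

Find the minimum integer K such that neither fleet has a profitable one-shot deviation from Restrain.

4

Need Σ_{k=1}^{K} δ^k ≥ (73−44)/(44−24) = 1.4500 at δ = 2/3.
At K = 3 the sum is 1.4074 < 1.4500; at K = 4 it is 1.6049 ≥ 1.4500.
So the minimum punishment length is K = 4.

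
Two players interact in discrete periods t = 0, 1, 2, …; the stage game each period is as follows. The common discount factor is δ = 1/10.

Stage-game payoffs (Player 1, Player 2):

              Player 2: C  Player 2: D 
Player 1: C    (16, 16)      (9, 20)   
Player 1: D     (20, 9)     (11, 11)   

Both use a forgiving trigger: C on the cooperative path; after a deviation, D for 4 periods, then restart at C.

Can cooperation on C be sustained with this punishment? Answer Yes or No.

No

A one-shot deviation gives 20 now, then 11 for 4 periods, then back to 16.
Gain from deviating: (20−16) today; loss: (16−11) in each of the next 4 periods.
No-deviation condition: (16−11)(δ+…+δ^4) ≥ 20−16, i.e. δ+…+δ^4 ≥ 4/5.
At δ = 1/10: δ+…+δ^4 = 0.1111 < 0.8000.
So cooperation is not sustainable.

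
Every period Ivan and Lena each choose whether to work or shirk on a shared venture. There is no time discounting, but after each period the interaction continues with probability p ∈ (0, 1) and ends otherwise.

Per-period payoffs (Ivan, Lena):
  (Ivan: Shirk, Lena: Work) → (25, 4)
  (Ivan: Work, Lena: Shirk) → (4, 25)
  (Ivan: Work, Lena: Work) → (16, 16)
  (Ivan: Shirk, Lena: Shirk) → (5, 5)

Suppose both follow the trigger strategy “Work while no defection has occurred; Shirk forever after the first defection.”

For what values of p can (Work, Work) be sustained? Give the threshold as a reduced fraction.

9/20

Expected cooperation value is 16 + p·16 + p²·16 + … = 16/(1−p); deviation gives 25 + p·5/(1−p).
16 ≥ 25(1−p) + 5p ⇒ 20p ≥ 9 ⇒ p ≥ 9/20.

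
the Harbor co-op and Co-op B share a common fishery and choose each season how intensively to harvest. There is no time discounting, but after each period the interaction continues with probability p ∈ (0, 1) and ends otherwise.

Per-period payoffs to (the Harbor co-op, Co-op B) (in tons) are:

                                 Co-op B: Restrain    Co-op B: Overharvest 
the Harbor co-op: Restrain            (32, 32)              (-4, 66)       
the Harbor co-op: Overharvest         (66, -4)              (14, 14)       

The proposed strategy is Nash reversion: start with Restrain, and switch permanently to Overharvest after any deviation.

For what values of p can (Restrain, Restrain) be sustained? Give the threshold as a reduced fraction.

17/26

With no time discounting, the continuation probability p plays the role of the discount factor.
Grim-trigger IC: 32/(1−p) ≥ 66 + 14p/(1−p) ⇒ p ≥ (66−32)/(66−14) = 17/26.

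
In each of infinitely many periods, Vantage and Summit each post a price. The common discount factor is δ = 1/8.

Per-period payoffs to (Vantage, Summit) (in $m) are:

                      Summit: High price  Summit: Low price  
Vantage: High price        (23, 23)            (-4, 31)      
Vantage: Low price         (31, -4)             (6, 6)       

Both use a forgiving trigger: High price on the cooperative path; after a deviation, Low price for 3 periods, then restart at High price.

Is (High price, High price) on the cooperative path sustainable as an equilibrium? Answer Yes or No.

No

A one-shot deviation gives 31 now, then 6 for 3 periods, then back to 23.
Gain from deviating: (31−23) today; loss: (23−6) in each of the next 3 periods.
No-deviation condition: (23−6)(δ+…+δ^3) ≥ 31−23, i.e. δ+…+δ^3 ≥ 8/17.
At δ = 1/8: δ+…+δ^3 = 0.1426 < 0.4706.
So cooperation is not sustainable.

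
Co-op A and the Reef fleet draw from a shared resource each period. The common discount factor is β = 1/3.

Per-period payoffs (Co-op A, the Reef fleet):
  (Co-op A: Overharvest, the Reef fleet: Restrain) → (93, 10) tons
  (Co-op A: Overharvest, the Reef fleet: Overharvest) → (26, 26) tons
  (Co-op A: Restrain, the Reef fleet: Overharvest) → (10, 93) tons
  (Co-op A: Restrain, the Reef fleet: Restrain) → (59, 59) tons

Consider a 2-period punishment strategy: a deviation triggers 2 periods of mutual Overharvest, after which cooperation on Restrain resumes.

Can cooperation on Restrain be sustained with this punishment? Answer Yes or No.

A one-shot deviation gives 93 now, then 26 for 2 periods, then back to 59.
Gain from deviating: (93−59) today; loss: (59−26) in each of the next 2 periods.
No-deviation condition: (59−26)(β+…+β^2) ≥ 93−59, i.e. β+…+β^2 ≥ 34/33.
At β = 1/3: β+…+β^2 = 0.4444 < 1.0303.
So cooperation is not sustainable.

No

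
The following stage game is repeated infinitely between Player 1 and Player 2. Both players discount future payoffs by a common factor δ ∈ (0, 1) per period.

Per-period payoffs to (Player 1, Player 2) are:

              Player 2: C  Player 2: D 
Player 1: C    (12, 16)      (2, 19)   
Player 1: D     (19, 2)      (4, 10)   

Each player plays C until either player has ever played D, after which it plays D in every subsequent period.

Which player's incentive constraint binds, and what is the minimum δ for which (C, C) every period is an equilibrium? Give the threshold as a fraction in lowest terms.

Player 1; δ ≥ 7/15

For Player 1: deviation gain 19−12 = 7, per-period punishment loss 12−4 = 8. IC gives δ ≥ 7/15.
For Player 2: gain 3, loss 6 per period, so δ ≥ 3/9 = 1/3.
The tighter constraint is Player 1's, so cooperation needs δ ≥ 7/15.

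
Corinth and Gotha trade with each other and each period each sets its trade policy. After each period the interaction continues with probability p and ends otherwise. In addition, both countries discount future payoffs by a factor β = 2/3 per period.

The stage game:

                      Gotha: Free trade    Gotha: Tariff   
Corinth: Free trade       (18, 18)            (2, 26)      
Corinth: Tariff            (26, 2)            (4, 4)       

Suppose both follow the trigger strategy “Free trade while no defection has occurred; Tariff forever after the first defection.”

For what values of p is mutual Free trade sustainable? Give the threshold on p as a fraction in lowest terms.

Expected continuation weight on next period's payoff is β·p = 2/3·p, which plays the role of the discount factor.
Cooperation requires 2/3·p ≥ (26−18)/(26−4) = 4/11, hence p ≥ 6/11.

6/11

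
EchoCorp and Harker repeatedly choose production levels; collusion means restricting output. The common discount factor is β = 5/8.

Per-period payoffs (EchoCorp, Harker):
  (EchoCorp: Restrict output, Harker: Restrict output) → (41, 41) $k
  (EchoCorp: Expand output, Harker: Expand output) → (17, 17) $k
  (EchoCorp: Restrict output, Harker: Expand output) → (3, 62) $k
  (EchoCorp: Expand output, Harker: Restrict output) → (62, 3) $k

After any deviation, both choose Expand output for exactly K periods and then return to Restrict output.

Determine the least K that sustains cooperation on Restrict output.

No profitable deviation requires (41−17)(β+…+β^K) ≥ 62−41, i.e. β+…+β^K ≥ 7/8 ≈ 0.8750.
With β = 5/8, the partial sums are K=1: 0.6250, K=2: 1.0156.
K = 2 is the first length at which the sum reaches 0.8750.

2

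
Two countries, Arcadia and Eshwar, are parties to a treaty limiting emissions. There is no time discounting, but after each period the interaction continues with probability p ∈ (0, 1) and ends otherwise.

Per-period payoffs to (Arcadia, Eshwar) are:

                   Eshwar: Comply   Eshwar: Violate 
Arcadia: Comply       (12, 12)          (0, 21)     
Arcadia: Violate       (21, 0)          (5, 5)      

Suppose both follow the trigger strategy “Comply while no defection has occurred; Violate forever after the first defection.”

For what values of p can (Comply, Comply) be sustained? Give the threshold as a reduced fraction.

With no time discounting, the continuation probability p plays the role of the discount factor.
Grim-trigger IC: 12/(1−p) ≥ 21 + 5p/(1−p) ⇒ p ≥ (21−12)/(21−5) = 9/16.

9/16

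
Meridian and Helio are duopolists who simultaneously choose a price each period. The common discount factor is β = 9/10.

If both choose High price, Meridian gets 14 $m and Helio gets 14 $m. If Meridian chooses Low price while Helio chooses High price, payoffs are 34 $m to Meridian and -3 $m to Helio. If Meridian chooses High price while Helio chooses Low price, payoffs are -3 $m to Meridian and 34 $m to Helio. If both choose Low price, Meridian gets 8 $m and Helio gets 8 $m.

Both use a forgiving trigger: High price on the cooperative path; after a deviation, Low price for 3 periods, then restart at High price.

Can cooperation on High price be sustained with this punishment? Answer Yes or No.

A one-shot deviation gives 34 now, then 8 for 3 periods, then back to 14.
Gain from deviating: (34−14) today; loss: (14−8) in each of the next 3 periods.
No-deviation condition: (14−8)(β+…+β^3) ≥ 34−14, i.e. β+…+β^3 ≥ 10/3.
At β = 9/10: β+…+β^3 = 2.4390 < 3.3333.
So cooperation is not sustainable.

No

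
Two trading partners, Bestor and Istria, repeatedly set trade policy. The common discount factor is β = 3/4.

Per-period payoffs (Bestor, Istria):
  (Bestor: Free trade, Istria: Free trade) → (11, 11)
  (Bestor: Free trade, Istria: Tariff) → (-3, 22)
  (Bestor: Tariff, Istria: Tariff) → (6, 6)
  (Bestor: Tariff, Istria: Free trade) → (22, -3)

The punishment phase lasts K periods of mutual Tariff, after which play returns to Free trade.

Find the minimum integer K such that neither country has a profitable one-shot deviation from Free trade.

No profitable deviation requires (11−6)(β+…+β^K) ≥ 22−11, i.e. β+…+β^K ≥ 11/5 ≈ 2.2000.
With β = 3/4, the partial sums are K=1: 0.7500, K=2: 1.3125, K=3: 1.7344, K=4: 2.0508, K=5: 2.2881.
K = 5 is the first length at which the sum reaches 2.2000.

5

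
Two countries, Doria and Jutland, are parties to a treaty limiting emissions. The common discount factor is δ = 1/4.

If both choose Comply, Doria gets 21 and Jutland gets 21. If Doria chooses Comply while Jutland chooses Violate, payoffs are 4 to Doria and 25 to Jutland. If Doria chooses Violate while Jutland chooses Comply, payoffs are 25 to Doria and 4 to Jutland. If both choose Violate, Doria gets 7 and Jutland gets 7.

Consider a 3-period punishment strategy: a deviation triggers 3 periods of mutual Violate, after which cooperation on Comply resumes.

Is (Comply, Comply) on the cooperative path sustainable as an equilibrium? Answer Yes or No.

Yes

Comparing payoff streams over the 4 periods until play realigns: cooperate → 21(1+δ+…+δ^3); deviate → 25 + 7(δ+…+δ^3).
Cooperation is sustained iff (21−7)(δ+…+δ^3) ≥ 25−21.
δ+…+δ^3 = 1/4·(1−(1/4)^3)/(1−1/4) = 0.3281, and (25−21)/(21−7) = 0.2857.
0.3281 ≥ 0.2857, so cooperation is sustainable.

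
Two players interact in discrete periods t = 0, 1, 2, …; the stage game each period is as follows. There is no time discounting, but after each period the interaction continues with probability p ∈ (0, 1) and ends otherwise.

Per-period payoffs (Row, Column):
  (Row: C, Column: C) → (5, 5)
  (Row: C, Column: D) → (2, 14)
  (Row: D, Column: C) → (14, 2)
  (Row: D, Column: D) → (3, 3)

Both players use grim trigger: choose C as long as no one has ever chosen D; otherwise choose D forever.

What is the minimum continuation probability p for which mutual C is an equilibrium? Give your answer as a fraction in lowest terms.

With no time discounting, the continuation probability p plays the role of the discount factor.
Grim-trigger IC: 5/(1−p) ≥ 14 + 3p/(1−p) ⇒ p ≥ (14−5)/(14−3) = 9/11.

9/11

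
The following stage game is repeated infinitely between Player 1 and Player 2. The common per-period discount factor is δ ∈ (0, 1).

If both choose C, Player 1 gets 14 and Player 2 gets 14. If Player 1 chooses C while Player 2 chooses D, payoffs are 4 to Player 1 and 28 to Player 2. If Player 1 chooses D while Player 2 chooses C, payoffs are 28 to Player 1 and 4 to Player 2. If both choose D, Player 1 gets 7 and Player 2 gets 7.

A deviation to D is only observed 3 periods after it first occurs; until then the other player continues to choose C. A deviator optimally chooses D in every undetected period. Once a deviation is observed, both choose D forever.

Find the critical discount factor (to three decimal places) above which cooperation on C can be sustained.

0.874

A deviator earns 28 for 3 periods, then 7 forever; cooperating earns 14 forever. Multiplying the IC by (1−δ):
14 ≥ 28(1−δ^3) + 7δ^3, so 21·δ^3 ≥ 14 and δ^3 ≥ 2/3.
δ ≥ (2/3)^(1/3) ≈ 0.874.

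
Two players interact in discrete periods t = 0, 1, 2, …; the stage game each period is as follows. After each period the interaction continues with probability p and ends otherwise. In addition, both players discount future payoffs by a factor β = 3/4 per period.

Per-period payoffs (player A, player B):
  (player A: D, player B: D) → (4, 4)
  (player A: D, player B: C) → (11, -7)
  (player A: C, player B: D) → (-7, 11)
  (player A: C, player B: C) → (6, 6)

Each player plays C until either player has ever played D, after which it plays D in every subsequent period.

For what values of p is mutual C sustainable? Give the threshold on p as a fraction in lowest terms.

20/21

With continuation probability p and discount β, the effective per-period discount factor is βp.
Grim-trigger IC: βp ≥ (11−6)/(11−4) = 5/7.
So p ≥ (5/7)/(3/4) = 20/21.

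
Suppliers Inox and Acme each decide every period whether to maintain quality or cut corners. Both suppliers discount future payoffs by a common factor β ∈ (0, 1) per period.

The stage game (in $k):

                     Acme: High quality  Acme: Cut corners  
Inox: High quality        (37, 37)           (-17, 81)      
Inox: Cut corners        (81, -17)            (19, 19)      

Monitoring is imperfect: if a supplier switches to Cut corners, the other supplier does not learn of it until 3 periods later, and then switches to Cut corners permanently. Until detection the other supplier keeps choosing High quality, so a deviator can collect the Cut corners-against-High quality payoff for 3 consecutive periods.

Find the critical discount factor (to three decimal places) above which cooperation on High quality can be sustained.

0.892

A deviator earns 81 for 3 periods, then 19 forever; cooperating earns 37 forever. Multiplying the IC by (1−β):
37 ≥ 81(1−β^3) + 19β^3, so 62·β^3 ≥ 44 and β^3 ≥ 22/31.
β ≥ (22/31)^(1/3) ≈ 0.892.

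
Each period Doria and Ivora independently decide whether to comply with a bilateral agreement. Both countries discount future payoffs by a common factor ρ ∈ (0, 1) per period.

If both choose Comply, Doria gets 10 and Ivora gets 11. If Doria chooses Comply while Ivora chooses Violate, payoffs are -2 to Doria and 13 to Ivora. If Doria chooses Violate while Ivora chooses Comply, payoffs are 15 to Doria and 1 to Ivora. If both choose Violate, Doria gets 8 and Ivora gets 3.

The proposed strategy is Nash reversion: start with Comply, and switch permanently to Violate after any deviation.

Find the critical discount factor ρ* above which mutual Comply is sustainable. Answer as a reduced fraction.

5/7

Doria: cooperation gives 10 each period; deviation gives 15 once then 8 forever.
  10/(1−ρ) ≥ 15 + 8ρ/(1−ρ) ⇒ ρ ≥ 5/7.
Ivora: cooperation gives 11 each period; deviation gives 13 once then 3 forever.
  ρ ≥ 2/10 = 1/5.
Both must hold, so the binding constraint is Doria's: ρ ≥ 5/7.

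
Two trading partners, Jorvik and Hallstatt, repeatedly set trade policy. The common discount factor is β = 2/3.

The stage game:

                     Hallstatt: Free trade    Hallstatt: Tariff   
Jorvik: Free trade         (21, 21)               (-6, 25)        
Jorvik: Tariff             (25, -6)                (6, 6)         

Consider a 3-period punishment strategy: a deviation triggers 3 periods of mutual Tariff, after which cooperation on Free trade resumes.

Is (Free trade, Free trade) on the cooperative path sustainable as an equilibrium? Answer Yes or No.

Yes

IC: β+…+β^3 ≥ (25−21)/(21−6) = 4/15.
At β = 2/3: partial sum = 1.4074 ≥ 0.2667. Cooperation sustainable.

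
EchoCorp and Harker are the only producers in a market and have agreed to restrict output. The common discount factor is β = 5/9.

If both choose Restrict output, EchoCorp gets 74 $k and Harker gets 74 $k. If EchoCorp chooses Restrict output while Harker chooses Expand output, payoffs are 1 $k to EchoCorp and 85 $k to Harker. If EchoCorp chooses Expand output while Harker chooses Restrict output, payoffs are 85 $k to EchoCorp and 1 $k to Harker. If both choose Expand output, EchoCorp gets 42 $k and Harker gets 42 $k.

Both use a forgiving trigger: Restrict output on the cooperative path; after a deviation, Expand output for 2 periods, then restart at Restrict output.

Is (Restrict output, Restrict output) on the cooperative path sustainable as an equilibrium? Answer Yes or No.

A one-shot deviation gives 85 now, then 42 for 2 periods, then back to 74.
Gain from deviating: (85−74) today; loss: (74−42) in each of the next 2 periods.
No-deviation condition: (74−42)(β+…+β^2) ≥ 85−74, i.e. β+…+β^2 ≥ 11/32.
At β = 5/9: β+…+β^2 = 0.8642 ≥ 0.3438.
So cooperation is sustainable.

Yes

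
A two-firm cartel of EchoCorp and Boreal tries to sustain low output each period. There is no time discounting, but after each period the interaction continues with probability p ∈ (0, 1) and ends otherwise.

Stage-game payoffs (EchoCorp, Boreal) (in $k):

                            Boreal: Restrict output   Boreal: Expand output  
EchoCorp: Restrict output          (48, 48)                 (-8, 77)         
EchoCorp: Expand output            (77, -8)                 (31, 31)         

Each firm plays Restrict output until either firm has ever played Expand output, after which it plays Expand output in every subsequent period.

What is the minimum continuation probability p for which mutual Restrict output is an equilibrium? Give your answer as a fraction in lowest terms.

29/46

With no time discounting, the continuation probability p plays the role of the discount factor.
Grim-trigger IC: 48/(1−p) ≥ 77 + 31p/(1−p) ⇒ p ≥ (77−48)/(77−31) = 29/46.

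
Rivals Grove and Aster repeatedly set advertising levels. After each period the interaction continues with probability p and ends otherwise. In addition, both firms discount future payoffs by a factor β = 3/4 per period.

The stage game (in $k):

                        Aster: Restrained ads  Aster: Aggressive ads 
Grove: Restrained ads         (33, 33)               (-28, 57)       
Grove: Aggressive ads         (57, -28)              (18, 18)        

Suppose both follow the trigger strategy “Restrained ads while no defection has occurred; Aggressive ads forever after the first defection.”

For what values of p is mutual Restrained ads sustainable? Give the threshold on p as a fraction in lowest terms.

With continuation probability p and discount β, the effective per-period discount factor is βp.
Grim-trigger IC: βp ≥ (57−33)/(57−18) = 8/13.
So p ≥ (8/13)/(3/4) = 32/39.

32/39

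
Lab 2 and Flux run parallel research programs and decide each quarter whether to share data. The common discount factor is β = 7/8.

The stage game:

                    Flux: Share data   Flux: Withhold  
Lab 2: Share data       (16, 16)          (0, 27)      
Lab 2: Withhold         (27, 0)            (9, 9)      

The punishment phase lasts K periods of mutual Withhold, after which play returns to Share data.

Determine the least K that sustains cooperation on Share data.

2

Need Σ_{k=1}^{K} β^k ≥ (27−16)/(16−9) = 1.5714 at β = 7/8.
At K = 1 the sum is 0.8750 < 1.5714; at K = 2 it is 1.6406 ≥ 1.5714.
So the minimum punishment length is K = 2.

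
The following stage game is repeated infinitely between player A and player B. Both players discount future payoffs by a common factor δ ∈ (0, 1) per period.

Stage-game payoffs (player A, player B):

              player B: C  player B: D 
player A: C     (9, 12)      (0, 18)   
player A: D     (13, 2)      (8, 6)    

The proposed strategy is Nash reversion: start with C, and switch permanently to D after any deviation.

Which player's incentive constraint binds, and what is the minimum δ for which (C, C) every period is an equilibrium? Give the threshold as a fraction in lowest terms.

player A; δ ≥ 4/5

For player A: deviation gain 13−9 = 4, per-period punishment loss 9−8 = 1. IC gives δ ≥ 4/5.
For player B: gain 6, loss 6 per period, so δ ≥ 6/12 = 1/2.
The tighter constraint is player A's, so cooperation needs δ ≥ 4/5.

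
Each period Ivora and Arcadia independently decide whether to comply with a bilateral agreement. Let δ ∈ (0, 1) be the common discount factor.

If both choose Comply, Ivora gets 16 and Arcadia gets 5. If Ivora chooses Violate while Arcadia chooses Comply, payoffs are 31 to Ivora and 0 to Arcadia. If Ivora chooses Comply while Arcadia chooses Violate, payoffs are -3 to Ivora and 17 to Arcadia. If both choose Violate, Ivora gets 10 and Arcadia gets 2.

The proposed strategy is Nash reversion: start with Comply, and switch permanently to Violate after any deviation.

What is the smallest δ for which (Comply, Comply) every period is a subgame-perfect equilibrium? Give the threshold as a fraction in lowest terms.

4/5

For Ivora: deviation gain 31−16 = 15, per-period punishment loss 16−10 = 6. IC gives δ ≥ 15/21 = 5/7.
For Arcadia: gain 12, loss 3 per period, so δ ≥ 12/15 = 4/5.
The tighter constraint is Arcadia's, so cooperation needs δ ≥ 4/5.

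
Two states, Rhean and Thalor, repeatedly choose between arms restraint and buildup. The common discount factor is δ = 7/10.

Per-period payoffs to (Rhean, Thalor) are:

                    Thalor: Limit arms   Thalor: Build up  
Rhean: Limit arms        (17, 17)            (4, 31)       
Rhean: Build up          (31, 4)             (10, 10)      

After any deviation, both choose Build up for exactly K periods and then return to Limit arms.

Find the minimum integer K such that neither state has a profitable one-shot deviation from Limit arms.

6

No profitable deviation requires (17−10)(δ+…+δ^K) ≥ 31−17, i.e. δ+…+δ^K ≥ 2 ≈ 2.0000.
With δ = 7/10, the partial sums are K=1: 0.7000, K=2: 1.1900, K=3: 1.5330, K=4: 1.7731, K=5: 1.9412, K=6: 2.0588.
K = 6 is the first length at which the sum reaches 2.0000.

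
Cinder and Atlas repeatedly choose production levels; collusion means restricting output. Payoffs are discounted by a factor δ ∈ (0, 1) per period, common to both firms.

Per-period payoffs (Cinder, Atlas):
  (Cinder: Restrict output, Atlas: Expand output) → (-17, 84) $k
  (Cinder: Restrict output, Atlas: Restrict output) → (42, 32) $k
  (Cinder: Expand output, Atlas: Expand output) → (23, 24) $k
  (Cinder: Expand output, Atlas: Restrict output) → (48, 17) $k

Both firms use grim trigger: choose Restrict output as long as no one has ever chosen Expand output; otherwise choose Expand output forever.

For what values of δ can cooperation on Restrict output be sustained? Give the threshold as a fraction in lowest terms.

For Cinder: deviation gain 48−42 = 6, per-period punishment loss 42−23 = 19. IC gives δ ≥ 6/25.
For Atlas: gain 52, loss 8 per period, so δ ≥ 52/60 = 13/15.
The tighter constraint is Atlas's, so cooperation needs δ ≥ 13/15.

13/15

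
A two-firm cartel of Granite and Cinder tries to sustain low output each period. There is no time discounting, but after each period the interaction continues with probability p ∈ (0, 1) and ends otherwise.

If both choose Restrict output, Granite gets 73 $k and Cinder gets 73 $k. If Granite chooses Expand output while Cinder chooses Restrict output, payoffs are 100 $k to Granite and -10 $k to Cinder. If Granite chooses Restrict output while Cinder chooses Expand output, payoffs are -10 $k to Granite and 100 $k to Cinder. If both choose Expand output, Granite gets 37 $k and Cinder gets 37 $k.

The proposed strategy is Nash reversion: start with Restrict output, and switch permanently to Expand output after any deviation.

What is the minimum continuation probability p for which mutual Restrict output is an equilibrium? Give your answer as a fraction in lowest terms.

3/7

Expected cooperation value is 73 + p·73 + p²·73 + … = 73/(1−p); deviation gives 100 + p·37/(1−p).
73 ≥ 100(1−p) + 37p ⇒ 63p ≥ 27 ⇒ p ≥ 27/63 = 3/7.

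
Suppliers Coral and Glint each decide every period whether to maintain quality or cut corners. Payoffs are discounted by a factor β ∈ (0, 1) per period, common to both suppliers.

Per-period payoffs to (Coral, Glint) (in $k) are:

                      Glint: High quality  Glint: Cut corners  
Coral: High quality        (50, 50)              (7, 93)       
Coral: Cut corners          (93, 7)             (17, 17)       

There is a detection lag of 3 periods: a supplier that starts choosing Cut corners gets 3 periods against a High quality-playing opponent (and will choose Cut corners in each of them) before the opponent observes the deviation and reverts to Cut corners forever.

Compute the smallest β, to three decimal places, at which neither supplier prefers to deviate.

0.827

Deviating for the 3 undetected periods gains 93−50 = 43 per period over cooperation, then loses 50−17 = 33 per period forever once punishment starts.
Gain: 43(1 + β + … + β^2); loss: 33·β^3/(1−β).
No profitable deviation ⇔ 43(1−β^3) ≤ 33·β^3, i.e. β^3 ≥ 43/(43+33) = 43/76.
Hence β ≥ (43/76)^(1/3) ≈ 0.827.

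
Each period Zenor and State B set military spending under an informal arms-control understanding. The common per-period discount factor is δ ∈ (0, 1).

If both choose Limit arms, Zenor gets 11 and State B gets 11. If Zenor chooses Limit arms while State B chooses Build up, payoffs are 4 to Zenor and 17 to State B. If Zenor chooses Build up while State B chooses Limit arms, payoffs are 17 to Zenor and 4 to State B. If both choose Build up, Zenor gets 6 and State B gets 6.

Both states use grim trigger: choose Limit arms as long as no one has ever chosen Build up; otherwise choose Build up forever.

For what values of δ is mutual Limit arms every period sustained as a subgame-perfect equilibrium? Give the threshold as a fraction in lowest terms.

6/11

11/(1−δ) ≥ 17 + 6δ/(1−δ)
11 ≥ 17 − 11δ
δ ≥ 6/11.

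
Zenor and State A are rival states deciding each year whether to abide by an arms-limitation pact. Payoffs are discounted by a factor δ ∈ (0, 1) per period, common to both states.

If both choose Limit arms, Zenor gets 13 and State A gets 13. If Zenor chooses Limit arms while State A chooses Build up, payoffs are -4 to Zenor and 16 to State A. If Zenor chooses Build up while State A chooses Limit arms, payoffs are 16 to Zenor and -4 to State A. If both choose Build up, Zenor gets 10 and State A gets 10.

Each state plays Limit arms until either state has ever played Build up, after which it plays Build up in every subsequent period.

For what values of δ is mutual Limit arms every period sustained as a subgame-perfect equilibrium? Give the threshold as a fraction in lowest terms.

1/2

One-period gain from deviating is 16 − 13 = 3. The loss is 13 − 10 = 3 in every subsequent period, with present value 3·δ/(1−δ).
Deviation is unprofitable when 3·δ/(1−δ) ≥ 3, i.e. δ/(1−δ) ≥ 1.
Equivalently δ ≥ 3/(3+3) = 1/2.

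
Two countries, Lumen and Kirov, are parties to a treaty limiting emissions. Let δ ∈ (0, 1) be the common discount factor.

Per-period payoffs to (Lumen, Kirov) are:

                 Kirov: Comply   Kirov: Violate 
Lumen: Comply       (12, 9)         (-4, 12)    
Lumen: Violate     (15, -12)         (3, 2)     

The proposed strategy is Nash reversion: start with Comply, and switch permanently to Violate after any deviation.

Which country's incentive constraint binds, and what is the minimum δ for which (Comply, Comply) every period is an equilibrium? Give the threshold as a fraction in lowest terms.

Kirov; δ ≥ 3/10

Lumen: cooperation gives 12 each period; deviation gives 15 once then 3 forever.
  12/(1−δ) ≥ 15 + 3δ/(1−δ) ⇒ δ ≥ 3/12 = 1/4.
Kirov: cooperation gives 9 each period; deviation gives 12 once then 2 forever.
  δ ≥ 3/10.
Both must hold, so the binding constraint is Kirov's: δ ≥ 3/10.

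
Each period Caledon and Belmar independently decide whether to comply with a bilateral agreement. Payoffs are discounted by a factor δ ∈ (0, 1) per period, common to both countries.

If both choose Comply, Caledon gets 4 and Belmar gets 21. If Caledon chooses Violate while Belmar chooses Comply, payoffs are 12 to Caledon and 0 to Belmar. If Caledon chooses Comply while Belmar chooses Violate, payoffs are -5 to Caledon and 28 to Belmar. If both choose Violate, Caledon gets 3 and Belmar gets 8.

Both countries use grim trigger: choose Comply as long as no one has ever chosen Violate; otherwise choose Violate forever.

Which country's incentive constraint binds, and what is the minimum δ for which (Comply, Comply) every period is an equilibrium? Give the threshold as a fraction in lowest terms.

For Caledon: deviation gain 12−4 = 8, per-period punishment loss 4−3 = 1. IC gives δ ≥ 8/9.
For Belmar: gain 7, loss 13 per period, so δ ≥ 7/20.
The tighter constraint is Caledon's, so cooperation needs δ ≥ 8/9.

Caledon; δ ≥ 8/9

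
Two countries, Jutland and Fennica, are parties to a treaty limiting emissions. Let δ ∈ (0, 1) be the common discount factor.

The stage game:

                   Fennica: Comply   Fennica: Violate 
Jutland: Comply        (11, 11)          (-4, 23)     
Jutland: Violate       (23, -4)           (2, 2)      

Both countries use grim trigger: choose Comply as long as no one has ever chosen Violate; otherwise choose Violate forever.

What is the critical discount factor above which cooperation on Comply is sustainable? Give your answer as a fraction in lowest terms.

4/7

One-period gain from deviating is 23 − 11 = 12. The loss is 11 − 2 = 9 in every subsequent period, with present value 9·δ/(1−δ).
Deviation is unprofitable when 9·δ/(1−δ) ≥ 12, i.e. δ/(1−δ) ≥ 4/3.
Equivalently δ ≥ 12/(12+9) = 4/7.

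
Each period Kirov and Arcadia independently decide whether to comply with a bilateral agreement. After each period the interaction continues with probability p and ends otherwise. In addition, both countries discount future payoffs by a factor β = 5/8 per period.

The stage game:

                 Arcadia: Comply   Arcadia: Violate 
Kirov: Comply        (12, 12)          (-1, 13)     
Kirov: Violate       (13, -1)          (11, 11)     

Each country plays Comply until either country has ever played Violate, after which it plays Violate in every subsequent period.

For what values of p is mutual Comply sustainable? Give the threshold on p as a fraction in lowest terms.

4/5

Expected continuation weight on next period's payoff is β·p = 5/8·p, which plays the role of the discount factor.
Cooperation requires 5/8·p ≥ (13−12)/(13−11) = 1/2, hence p ≥ 4/5.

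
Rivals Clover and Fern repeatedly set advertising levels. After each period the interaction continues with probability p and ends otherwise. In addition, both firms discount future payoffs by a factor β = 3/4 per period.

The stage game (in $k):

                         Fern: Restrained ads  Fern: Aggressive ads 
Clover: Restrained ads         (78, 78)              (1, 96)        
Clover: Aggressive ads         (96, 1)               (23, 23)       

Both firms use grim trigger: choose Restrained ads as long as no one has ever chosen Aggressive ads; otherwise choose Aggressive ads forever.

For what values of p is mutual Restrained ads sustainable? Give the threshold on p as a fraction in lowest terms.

With continuation probability p and discount β, the effective per-period discount factor is βp.
Grim-trigger IC: βp ≥ (96−78)/(96−23) = 18/73.
So p ≥ (18/73)/(3/4) = 24/73.

24/73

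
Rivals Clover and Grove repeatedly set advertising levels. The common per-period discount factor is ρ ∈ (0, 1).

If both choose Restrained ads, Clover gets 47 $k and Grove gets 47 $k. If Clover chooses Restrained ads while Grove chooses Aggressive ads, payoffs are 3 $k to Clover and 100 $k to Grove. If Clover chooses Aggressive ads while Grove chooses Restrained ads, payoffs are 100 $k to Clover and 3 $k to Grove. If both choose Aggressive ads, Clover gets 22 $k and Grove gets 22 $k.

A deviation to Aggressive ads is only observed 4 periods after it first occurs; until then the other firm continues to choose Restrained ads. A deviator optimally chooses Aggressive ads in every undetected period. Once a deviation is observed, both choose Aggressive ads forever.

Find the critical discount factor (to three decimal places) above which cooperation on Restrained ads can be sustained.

Deviating for the 4 undetected periods gains 100−47 = 53 per period over cooperation, then loses 47−22 = 25 per period forever once punishment starts.
Gain: 53(1 + ρ + … + ρ^3); loss: 25·ρ^4/(1−ρ).
No profitable deviation ⇔ 53(1−ρ^4) ≤ 25·ρ^4, i.e. ρ^4 ≥ 53/(53+25) = 53/78.
Hence ρ ≥ (53/78)^(1/4) ≈ 0.908.

0.908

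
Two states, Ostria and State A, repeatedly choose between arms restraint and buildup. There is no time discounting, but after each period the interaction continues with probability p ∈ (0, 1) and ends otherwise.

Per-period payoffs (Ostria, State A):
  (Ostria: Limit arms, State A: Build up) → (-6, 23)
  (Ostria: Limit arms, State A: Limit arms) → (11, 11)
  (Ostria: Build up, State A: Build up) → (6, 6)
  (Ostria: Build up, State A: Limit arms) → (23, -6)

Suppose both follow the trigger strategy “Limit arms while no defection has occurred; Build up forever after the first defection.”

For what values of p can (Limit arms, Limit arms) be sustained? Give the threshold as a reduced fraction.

With no time discounting, the continuation probability p plays the role of the discount factor.
Grim-trigger IC: 11/(1−p) ≥ 23 + 6p/(1−p) ⇒ p ≥ (23−11)/(23−6) = 12/17.

12/17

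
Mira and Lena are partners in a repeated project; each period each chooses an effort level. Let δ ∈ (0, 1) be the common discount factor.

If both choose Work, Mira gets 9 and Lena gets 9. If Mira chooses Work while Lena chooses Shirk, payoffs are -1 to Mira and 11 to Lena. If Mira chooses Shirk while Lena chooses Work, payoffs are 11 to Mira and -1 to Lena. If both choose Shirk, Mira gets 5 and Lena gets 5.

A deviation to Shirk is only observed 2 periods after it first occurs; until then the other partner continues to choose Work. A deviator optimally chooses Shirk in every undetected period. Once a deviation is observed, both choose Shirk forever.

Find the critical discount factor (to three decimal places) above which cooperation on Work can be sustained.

0.577

Deviating for the 2 undetected periods gains 11−9 = 2 per period over cooperation, then loses 9−5 = 4 per period forever once punishment starts.
Gain: 2(1 + δ + … + δ^1); loss: 4·δ^2/(1−δ).
No profitable deviation ⇔ 2(1−δ^2) ≤ 4·δ^2, i.e. δ^2 ≥ 2/(2+4) = 1/3.
Hence δ ≥ (1/3)^(1/2) ≈ 0.577.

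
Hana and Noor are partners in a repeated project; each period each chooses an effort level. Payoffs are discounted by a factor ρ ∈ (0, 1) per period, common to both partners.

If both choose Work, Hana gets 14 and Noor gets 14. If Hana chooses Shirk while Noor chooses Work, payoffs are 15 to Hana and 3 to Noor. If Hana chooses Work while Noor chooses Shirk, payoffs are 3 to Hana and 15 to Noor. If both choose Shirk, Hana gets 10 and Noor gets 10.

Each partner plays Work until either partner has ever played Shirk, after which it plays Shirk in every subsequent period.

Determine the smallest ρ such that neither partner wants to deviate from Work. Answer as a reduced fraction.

Under grim trigger the critical discount factor is (T−C)/(T−P) with T = 15, C = 14, P = 10.
ρ* = (15−14)/(15−10) = 1/5.

1/5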